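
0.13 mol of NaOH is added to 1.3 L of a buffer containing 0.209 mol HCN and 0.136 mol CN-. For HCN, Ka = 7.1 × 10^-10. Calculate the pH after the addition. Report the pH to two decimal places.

pH = 9.68

After neutralization: n(HCN) = 0.079 mol, n(CN-) = 0.266 mol.
pKa = −log(7.1 × 10^-10) = 9.149
Henderson–Hasselbalch with mole ratio 0.266/0.079: pH = 9.149 + (+0.527)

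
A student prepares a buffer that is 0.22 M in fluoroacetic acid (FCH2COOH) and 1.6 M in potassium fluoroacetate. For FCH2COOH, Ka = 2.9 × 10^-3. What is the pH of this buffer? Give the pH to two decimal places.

pKa = −log(2.9 × 10^-3) = 2.538
Henderson–Hasselbalch: pH = pKa + log([FCH2COO-]/[FCH2COOH]) = 2.538 + log(1.6/0.22)
pH = 2.538 + (+0.862) = 3.40

pH = 3.40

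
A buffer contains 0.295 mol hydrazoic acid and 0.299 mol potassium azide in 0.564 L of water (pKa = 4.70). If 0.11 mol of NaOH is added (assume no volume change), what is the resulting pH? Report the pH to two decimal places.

After neutralization: n(HN3) = 0.185 mol, n(N3-) = 0.409 mol.
pH = pKa + log(n_N3-/n_HN3) = 4.70 + log(0.409/0.185) = 4.70 + (+0.345)

pH = 5.04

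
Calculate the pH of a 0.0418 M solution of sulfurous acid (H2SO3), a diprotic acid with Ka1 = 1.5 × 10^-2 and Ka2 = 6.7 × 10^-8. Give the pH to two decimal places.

Since Ka1 ≫ Ka2, the first ionization dominates [H+].
Ka1 = x²/(0.0418 − x) = 1.5 × 10^-2
Solving the quadratic: x = (−Ka1 + √(Ka1² + 4·Ka1·C₀))/2 = 1.86 × 10^-2 M
pH = −log(1.86 × 10^-2) = 1.73

pH = 1.73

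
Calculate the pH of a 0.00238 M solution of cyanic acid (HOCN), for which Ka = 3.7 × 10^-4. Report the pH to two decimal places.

pH = 3.11

HOCN ⇌ OCN- + H+
Let x = [H+] at equilibrium. Ka = x²/(0.00238 − x).
The 5% rule fails; solving x² + Ka·x − Ka·C₀ = 0 exactly:
x = [−0.00037 + √(0.00037² + 3.52e-06)]/2 = 7.71 × 10^-4 M
pH = −log(7.71 × 10^-4) = 3.11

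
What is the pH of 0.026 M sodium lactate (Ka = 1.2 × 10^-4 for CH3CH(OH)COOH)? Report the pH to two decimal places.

pH = 8.17

CH3CH(OH)COO- is the conjugate base of the weak acid CH3CH(OH)COOH.
Kb = Kw/Ka = 1.0×10^-14 / 1.2 × 10^-4 = 8.33 × 10^-11
Kb = x²/(0.026 − x) = 8.33 × 10^-11
Since Kb ≪ C₀, x ≈ √(Kb·C₀) = 1.47 × 10^-6 M.
pOH = 5.83, so pH = 14.00 − pOH = 8.17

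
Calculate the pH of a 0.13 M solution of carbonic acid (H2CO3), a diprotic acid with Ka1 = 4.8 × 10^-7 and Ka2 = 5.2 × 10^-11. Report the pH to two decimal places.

Ka1 ≫ Ka2, so treat the first dissociation as the only significant source of H+.
Ka1 = x²/(0.13 − x) = 4.8 × 10^-7
x ≈ √(4.8 × 10^-7 × 0.13) = 2.50 × 10^-4 M
pH = −log(2.50 × 10^-4) = 3.60

pH = 3.60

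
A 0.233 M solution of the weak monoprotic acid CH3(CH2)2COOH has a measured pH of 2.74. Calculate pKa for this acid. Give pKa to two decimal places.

pKa = 4.84

[H+] = 10^(-2.74) = 1.82 × 10^-3 M
At equilibrium [HA] = 0.233 − 1.82 × 10^-3 = 2.31 × 10^-1 M
Ka = [H+][A-]/[HA] = (1.82 × 10^-3)² / 2.31 × 10^-1 = 1.43 × 10^-5
pKa = -log(1.43 × 10^-5) = 4.84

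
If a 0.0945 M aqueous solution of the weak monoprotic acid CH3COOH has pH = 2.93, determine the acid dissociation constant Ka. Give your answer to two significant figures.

[H+] = 10^(-2.93) = 1.17 × 10^-3 M
At equilibrium [HA] = 0.0945 − 1.17 × 10^-3 = 9.33 × 10^-2 M
Ka = [H+][A-]/[HA] = (1.17 × 10^-3)² / 9.33 × 10^-2 = 1.5 × 10^-5

Ka = 1.5 × 10^-5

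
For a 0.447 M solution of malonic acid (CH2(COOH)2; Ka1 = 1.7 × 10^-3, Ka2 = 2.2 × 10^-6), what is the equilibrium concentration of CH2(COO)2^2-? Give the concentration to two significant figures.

2.2 × 10^-6 M

First ionization gives [H+] ≈ [CH2(COOH)COO-] = 2.67 × 10^-2 M.
Second step: Ka2 = [H+][CH2(COO)2^2-]/[CH2(COOH)COO-] ≈ [CH2(COO)2^2-] (since [H+] ≈ [CH2(COOH)COO-]).
So [CH2(COO)2^2-] ≈ Ka2.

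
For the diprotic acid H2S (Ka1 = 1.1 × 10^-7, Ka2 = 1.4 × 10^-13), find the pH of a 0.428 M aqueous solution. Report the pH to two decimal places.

pH = 3.66

Ka1 ≫ Ka2, so treat the first dissociation as the only significant source of H+.
Ka1 = x²/(0.428 − x) = 1.1 × 10^-7
x ≈ √(1.1 × 10^-7 × 0.428) = 2.17 × 10^-4 M
pH = −log(2.17 × 10^-4) = 3.66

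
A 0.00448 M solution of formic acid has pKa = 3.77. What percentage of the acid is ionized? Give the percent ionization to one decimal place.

HCOOH ⇌ HCOO- + H+; let x = [H+] at equilibrium.
Ka = 10^(−3.77) = 1.70 × 10^-4
Solve x² + 0.00017x − 7.62e-07 = 0 → x = 7.92 × 10^-4 M
% ionization = x/C₀ × 100% = 7.92 × 10^-4/0.00448 × 100% = 17.7%

17.7%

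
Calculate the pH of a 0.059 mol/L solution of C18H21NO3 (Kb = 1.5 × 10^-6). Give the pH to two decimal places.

pH = 10.47

C18H21NO3 + H2O ⇌ C18H22NO3+ + OH-
Let x = [OH-] at equilibrium. Kb = x²/(0.059 − x).
Since Kb ≪ C₀, x ≈ √(Kb·C₀) = 2.97 × 10^-4 M.
pOH = −log(2.97 × 10^-4) = 3.53; pH = 14.00 − 3.53 = 10.47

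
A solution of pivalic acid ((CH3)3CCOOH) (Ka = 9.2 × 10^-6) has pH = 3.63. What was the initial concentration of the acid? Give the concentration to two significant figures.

[H+] = 10^(-3.63) = 2.34 × 10^-4 M = x
Ka = x²/(C₀ − x) ⇒ C₀ = x + x²/Ka
C₀ = 2.34 × 10^-4 + (2.34 × 10^-4)²/(9.2 × 10^-6) = 6.19 × 10^-3 M

C₀ = 6.2 × 10^-3 M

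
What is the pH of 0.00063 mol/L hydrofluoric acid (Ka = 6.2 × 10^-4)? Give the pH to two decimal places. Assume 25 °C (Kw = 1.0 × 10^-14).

pH = 3.41

HF ⇌ F- + H+
From the ICE table, Ka = [H+]²/(0.00063 − [H+]) = 6.2 × 10^-4.
Here C₀/Ka ≈ 1.02, so the small-[H+] approximation fails. Use the quadratic:
[H+] = [−0.00062 + √(0.00062² + 1.56e-06)]/2 = 3.88 × 10^-4 M
pH = −log[H+] = −log(3.88 × 10^-4) = 3.41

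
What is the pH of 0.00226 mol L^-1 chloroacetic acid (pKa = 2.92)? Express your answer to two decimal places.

ClCH2COOH ⇌ ClCH2COO- + H+
Ka = 10^(−2.92) = 1.20 × 10^-3
Ka = [H+]²/(0.00226 − [H+]) = 1.20 × 10^-3
The 5% rule fails; solving [H+]² + Ka·[H+] − Ka·C₀ = 0 exactly:
[H+] = (−Ka + √(Ka² + 4·Ka·C₀))/2 = 1.15 × 10^-3 M
pH = −log[H+] = −log(1.15 × 10^-3) = 2.94

pH = 2.94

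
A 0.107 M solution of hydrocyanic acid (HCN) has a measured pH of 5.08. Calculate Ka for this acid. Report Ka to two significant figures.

[H+] = 10^(-5.08) = 8.32 × 10^-6 M
At equilibrium [HA] = 0.107 − 8.32 × 10^-6 = 1.07 × 10^-1 M
Ka = [H+][A-]/[HA] = (8.32 × 10^-6)² / 1.07 × 10^-1 = 6.5 × 10^-10

Ka = 6.5 × 10^-10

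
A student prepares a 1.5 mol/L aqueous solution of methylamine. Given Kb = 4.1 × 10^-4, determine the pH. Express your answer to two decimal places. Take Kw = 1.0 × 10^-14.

CH3NH2 + H2O ⇌ CH3NH3+ + OH-
Let x = [OH-] at equilibrium. Kb = x²/(1.5 − x).
Neglecting x in the denominator: x = √(4.1 × 10^-4 × 1.5) = 2.48 × 10^-2 M
Check: 1.7% ionized — well under 5%, approximation valid.
pOH = 1.61, so pH = 14.00 − pOH = 12.39

pH = 12.39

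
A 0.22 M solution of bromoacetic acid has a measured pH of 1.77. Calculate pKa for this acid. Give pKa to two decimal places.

[H+] = 10^(-1.77) = 1.70 × 10^-2 M
At equilibrium [HA] = 0.22 − 1.70 × 10^-2 = 2.03 × 10^-1 M
Ka = [H+][A-]/[HA] = (1.70 × 10^-2)² / 2.03 × 10^-1 = 1.42 × 10^-3
pKa = -log(1.42 × 10^-3) = 2.85

pKa = 2.85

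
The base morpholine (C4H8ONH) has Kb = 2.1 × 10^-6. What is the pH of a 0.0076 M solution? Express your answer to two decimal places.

C4H8ONH + H2O ⇌ C4H8ONH2+ + OH-
Kb = x²/(0.0076 − x) = 2.1 × 10^-6
Assume x ≪ 0.0076: x ≈ √(2.1 × 10^-6 × 0.0076) = 1.26 × 10^-4 M
pOH = 3.90, so pH = 14.00 − pOH = 10.10

pH = 10.10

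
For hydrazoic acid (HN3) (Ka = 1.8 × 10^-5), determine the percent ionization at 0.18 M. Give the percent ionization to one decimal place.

HN3 ⇌ N3- + H+; let x = [H+] at equilibrium.
x ≈ √(Ka·C₀) = √(1.8 × 10^-5 × 0.18) = 1.80 × 10^-3 M
Fraction ionized = 1.80 × 10^-3 / 0.18 = 0.0100 → 1.0%

1.0%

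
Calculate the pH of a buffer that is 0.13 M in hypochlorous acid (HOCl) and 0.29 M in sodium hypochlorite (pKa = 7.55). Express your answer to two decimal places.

pH = 7.90

Using pH = pKa + log([base]/[acid]) with [base]/[acid] = 0.29/0.13:
pH = 7.55 + (+0.348) = 7.90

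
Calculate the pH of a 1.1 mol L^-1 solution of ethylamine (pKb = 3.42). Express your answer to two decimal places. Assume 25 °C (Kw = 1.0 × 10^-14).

pH = 12.31

C2H5NH2 + H2O ⇌ C2H5NH3+ + OH-
Kb = 10^(−3.42) = 3.80 × 10^-4
Kb = [OH-]²/(1.1 − [OH-]) = 3.80 × 10^-4
Assume [OH-] ≪ 1.1: [OH-] ≈ √(3.80 × 10^-4 × 1.1) = 2.04 × 10^-2 M
pOH = −log(2.04 × 10^-2) = 1.69; pH = 14.00 − 1.69 = 12.31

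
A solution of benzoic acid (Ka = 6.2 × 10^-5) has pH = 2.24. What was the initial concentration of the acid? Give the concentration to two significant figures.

[H+] = 10^(-2.24) = 5.75 × 10^-3 M = x
Ka = x²/(C₀ − x) ⇒ C₀ = x + x²/Ka
C₀ = 5.75 × 10^-3 + (5.75 × 10^-3)²/(6.2 × 10^-5) = 5.39 × 10^-1 M

C₀ = 5.4 × 10^-1 M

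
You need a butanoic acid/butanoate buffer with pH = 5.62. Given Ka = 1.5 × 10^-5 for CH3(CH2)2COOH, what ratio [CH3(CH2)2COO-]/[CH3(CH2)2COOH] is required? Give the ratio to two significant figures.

pKa = -log(1.5 × 10^-5) = 4.824
pH = pKa + log(r) ⇒ log(r) = 5.62 − 4.824 = +0.796
r = [CH3(CH2)2COO-]/[CH3(CH2)2COOH] = 10^(+0.796) = 6.25

ratio = 6.3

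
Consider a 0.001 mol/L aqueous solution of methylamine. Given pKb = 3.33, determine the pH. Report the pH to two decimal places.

CH3NH2 + H2O ⇌ CH3NH3+ + OH-
Kb = 10^(−3.33) = 4.68 × 10^-4
Kb = [OH-]²/(0.001 − [OH-]) = 4.68 × 10^-4
[OH-] is not negligible relative to C₀; solve [OH-]² + 0.000468·[OH-] − 4.68e-07 = 0.
[OH-] = (−Kb + √(Kb² + 4·Kb·C₀))/2 = 4.89 × 10^-4 M
pOH = −log(4.89 × 10^-4) = 3.31; pH = 14.00 − 3.31 = 10.69

pH = 10.69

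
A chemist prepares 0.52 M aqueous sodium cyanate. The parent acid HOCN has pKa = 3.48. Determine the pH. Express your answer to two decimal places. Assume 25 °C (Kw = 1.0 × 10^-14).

pH = 8.60

OCN- is the conjugate base of the weak acid HOCN.
Ka = 10^(−3.48) = 3.31 × 10^-4
Kb = Kw/Ka = 1.0×10^-14 / 3.31 × 10^-4 = 3.02 × 10^-11
Kb = [OH-]²/(0.52 − [OH-]) = 3.02 × 10^-11
Neglecting [OH-] in the denominator: [OH-] = √(3.02 × 10^-11 × 0.52) = 3.96 × 10^-6 M
([OH-]/C₀ = 0.00076% < 5%, so the approximation holds.)
pOH = −log(3.96 × 10^-6) = 5.40; pH = 14.00 − 5.40 = 8.60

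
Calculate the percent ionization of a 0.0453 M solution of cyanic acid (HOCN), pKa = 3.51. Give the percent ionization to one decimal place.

HOCN ⇌ OCN- + H+; let x = [H+] at equilibrium.
Ka = 10^(−3.51) = 3.09 × 10^-4
Ka = x²/(C₀ − x); solving the quadratic gives x = 3.59 × 10^-3 M.
Fraction ionized = 3.59 × 10^-3 / 0.0453 = 0.0792 → 7.9%

7.9%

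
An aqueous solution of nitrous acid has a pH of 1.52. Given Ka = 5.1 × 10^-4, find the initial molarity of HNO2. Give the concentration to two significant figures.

[H+] = 10^(-1.52) = 3.02 × 10^-2 M = x
Ka = x²/(C₀ − x) ⇒ C₀ = x + x²/Ka
C₀ = 3.02 × 10^-2 + (3.02 × 10^-2)²/(5.1 × 10^-4) = 1.82 M

C₀ = 1.8 M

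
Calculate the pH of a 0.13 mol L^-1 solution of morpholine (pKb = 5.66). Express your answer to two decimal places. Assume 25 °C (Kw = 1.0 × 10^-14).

pH = 10.73

C4H8ONH + H2O ⇌ C4H8ONH2+ + OH-
Kb = 10^(−5.66) = 2.19 × 10^-6
Kb = x²/(0.13 − x) = 2.19 × 10^-6
Since Kb ≪ C₀, x ≈ √(Kb·C₀) = 5.34 × 10^-4 M.
(x/C₀ = 0.41% < 5%, so the approximation holds.)
pOH = 3.27, so pH = 14.00 − pOH = 10.73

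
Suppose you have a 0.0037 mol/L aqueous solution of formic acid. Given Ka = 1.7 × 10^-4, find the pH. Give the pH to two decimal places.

HCOOH ⇌ HCOO- + H+
From the ICE table, Ka = x²/(0.0037 − x) = 1.7 × 10^-4.
Here C₀/Ka ≈ 21.8, so the small-x approximation fails. Use the quadratic:
x = (−Ka + √(Ka² + 4·Ka·C₀))/2 = 7.13 × 10^-4 M
pH = −log[H+] = −log(7.13 × 10^-4) = 3.15

pH = 3.15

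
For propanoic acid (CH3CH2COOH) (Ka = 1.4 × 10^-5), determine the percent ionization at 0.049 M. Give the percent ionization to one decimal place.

CH3CH2COOH ⇌ CH3CH2COO- + H+; let x = [H+] at equilibrium.
x ≈ √(Ka·C₀) = √(1.4 × 10^-5 × 0.049) = 8.28 × 10^-4 M
% ionization = x/C₀ × 100% = 8.28 × 10^-4/0.049 × 100% = 1.7%

1.7%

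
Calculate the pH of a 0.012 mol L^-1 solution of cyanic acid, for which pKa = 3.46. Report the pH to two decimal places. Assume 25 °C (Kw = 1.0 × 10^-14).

HOCN ⇌ OCN- + H+
Ka = 10^(−3.46) = 3.47 × 10^-4
Let x = [H+] at equilibrium. Ka = x²/(0.012 − x).
Here C₀/Ka ≈ 34.6, so the small-x approximation fails. Use the quadratic:
x = (−Ka + √(Ka² + 4·Ka·C₀))/2 = 1.87 × 10^-3 M
pH = −log[H+] = −log(1.87 × 10^-3) = 2.73

pH = 2.73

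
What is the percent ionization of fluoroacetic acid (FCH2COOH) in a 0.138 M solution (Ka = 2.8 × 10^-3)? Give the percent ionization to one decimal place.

FCH2COOH ⇌ FCH2COO- + H+; let x = [H+] at equilibrium.
Solve x² + 0.0028x − 0.000386 = 0 → x = 1.83 × 10^-2 M
Fraction ionized = 1.83 × 10^-2 / 0.138 = 0.1326 → 13.3%

13.3%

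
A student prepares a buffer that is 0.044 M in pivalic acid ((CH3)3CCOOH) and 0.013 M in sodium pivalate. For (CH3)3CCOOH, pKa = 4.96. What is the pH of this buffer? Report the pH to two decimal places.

Using pH = pKa + log([base]/[acid]) with [base]/[acid] = 0.013/0.044:
pH = 4.96 + (-0.530) = 4.43

pH = 4.43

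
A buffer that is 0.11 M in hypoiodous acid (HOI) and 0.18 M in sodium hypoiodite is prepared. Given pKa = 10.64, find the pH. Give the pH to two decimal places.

Henderson–Hasselbalch: pH = pKa + log([OI-]/[HOI]) = 10.64 + log(0.18/0.11)
pH = 10.64 + (+0.214) = 10.85

pH = 10.85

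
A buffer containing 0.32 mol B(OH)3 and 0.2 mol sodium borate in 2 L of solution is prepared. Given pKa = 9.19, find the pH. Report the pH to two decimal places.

Henderson–Hasselbalch: pH = pKa + log([B(OH)4-]/[B(OH)3]) = 9.19 + log(0.2/0.32)
pH = 9.19 + (-0.204) = 8.99

pH = 8.99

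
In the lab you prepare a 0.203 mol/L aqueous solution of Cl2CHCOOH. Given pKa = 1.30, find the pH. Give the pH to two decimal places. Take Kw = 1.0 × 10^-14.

Cl2CHCOOH ⇌ Cl2CHCOO- + H+
Ka = 10^(−1.30) = 5.01 × 10^-2
From the ICE table, Ka = x²/(0.203 − x) = 5.01 × 10^-2.
The 5% rule fails; solving x² + Ka·x − Ka·C₀ = 0 exactly:
x = (−Ka + √(Ka² + 4·Ka·C₀))/2 = 7.89 × 10^-2 M
pH = −log[H+] = −log(7.89 × 10^-2) = 1.10

pH = 1.10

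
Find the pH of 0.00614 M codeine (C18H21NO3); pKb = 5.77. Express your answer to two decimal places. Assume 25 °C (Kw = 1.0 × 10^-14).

C18H21NO3 + H2O ⇌ C18H22NO3+ + OH-
Kb = 10^(−5.77) = 1.70 × 10^-6
Kb = [OH-]²/(0.00614 − [OH-]) = 1.70 × 10^-6
Neglecting [OH-] in the denominator: [OH-] = √(1.70 × 10^-6 × 0.00614) = 1.02 × 10^-4 M
([OH-]/C₀ = 1.7% < 5%, so the approximation holds.)
pOH = 3.99, so pH = 14.00 − pOH = 10.01

pH = 10.01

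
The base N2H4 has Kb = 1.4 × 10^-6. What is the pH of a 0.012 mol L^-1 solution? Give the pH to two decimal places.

N2H4 + H2O ⇌ N2H5+ + OH-
From the ICE table, Kb = [OH-]²/(0.012 − [OH-]) = 1.4 × 10^-6.
Assume [OH-] ≪ 0.012: [OH-] ≈ √(1.4 × 10^-6 × 0.012) = 1.30 × 10^-4 M
([OH-]/C₀ = 1.1% < 5%, so the approximation holds.)
pOH = 3.89, so pH = 14.00 − pOH = 10.11

pH = 10.11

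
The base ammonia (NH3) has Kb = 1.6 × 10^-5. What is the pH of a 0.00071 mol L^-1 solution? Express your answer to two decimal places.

NH3 + H2O ⇌ NH4+ + OH-
Kb = x²/(0.00071 − x) = 1.6 × 10^-5
The 5% rule fails; solving x² + Kb·x − Kb·C₀ = 0 exactly:
x = [−1.6e-05 + √(1.6e-05² + 4.54e-08)]/2 = 9.89 × 10^-5 M
pOH = −log(9.89 × 10^-5) = 4.00; pH = 14.00 − 4.00 = 10.00

pH = 10.00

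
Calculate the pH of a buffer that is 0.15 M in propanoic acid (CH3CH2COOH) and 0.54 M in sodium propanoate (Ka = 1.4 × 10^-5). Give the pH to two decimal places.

pKa = −log(1.4 × 10^-5) = 4.854
Henderson–Hasselbalch: pH = pKa + log([CH3CH2COO-]/[CH3CH2COOH]) = 4.854 + log(0.54/0.15)
pH = 4.854 + (+0.556) = 5.41

pH = 5.41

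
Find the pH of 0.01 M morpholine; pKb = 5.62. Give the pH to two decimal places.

C4H8ONH + H2O ⇌ C4H8ONH2+ + OH-
Kb = 10^(−5.62) = 2.40 × 10^-6
From the ICE table, Kb = [OH-]²/(0.01 − [OH-]) = 2.40 × 10^-6.
Neglecting [OH-] in the denominator: [OH-] = √(2.40 × 10^-6 × 0.01) = 1.55 × 10^-4 M
Check: 1.5% ionized — well under 5%, approximation valid.
pOH = −log(1.55 × 10^-4) = 3.81; pH = 14.00 − 3.81 = 10.19

pH = 10.19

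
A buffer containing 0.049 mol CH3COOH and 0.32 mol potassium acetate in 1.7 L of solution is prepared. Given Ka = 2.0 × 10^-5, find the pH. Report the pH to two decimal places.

pH = 5.51

pKa = −log(2.0 × 10^-5) = 4.699
Henderson–Hasselbalch: pH = pKa + log([CH3COO-]/[CH3COOH]) = 4.699 + log(0.32/0.049)
pH = 4.699 + (+0.815) = 5.51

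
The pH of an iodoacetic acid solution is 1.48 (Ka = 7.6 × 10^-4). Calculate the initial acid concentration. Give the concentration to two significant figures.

[H+] = 10^(-1.48) = 3.31 × 10^-2 M = x
Ka = x²/(C₀ − x) ⇒ C₀ = x + x²/Ka
C₀ = 3.31 × 10^-2 + (3.31 × 10^-2)²/(7.6 × 10^-4) = 1.47 M

C₀ = 1.5 M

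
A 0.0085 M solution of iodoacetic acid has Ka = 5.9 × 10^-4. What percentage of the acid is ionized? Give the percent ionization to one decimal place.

ICH2COOH ⇌ ICH2COO- + H+; let x = [H+] at equilibrium.
Ka = x²/(C₀ − x); solving the quadratic gives x = 1.96 × 10^-3 M.
% ionization = x/C₀ × 100% = 1.96 × 10^-3/0.0085 × 100% = 23.1%

23.1%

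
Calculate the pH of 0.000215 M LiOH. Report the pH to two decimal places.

LiOH is a strong base; [OH-] = 0.000215 M.
pOH = -log(0.000215) = 3.67
pH = 14.00 - 3.67 = 10.33

pH = 10.33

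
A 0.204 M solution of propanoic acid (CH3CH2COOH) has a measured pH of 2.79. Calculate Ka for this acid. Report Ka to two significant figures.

[H+] = 10^(-2.79) = 1.62 × 10^-3 M
At equilibrium [HA] = 0.204 − 1.62 × 10^-3 = 2.02 × 10^-1 M
Ka = [H+][A-]/[HA] = (1.62 × 10^-3)² / 2.02 × 10^-1 = 1.3 × 10^-5

Ka = 1.3 × 10^-5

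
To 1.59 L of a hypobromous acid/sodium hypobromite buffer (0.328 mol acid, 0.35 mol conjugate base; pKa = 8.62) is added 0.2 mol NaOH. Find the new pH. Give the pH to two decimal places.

OH- converts HOBr to OBr-: HOBr → 0.128 mol, OBr- → 0.55 mol.
Henderson–Hasselbalch with mole ratio 0.55/0.128: pH = 8.62 + (+0.633)

pH = 9.25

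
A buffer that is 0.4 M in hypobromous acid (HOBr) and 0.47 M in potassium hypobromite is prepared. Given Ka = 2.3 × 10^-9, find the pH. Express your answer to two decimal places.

pKa = −log(2.3 × 10^-9) = 8.638
pH = pKa + log([A⁻]/[HA]) = 8.638 + log(0.47/0.4)
pH = 8.638 + (+0.070) = 8.71

pH = 8.71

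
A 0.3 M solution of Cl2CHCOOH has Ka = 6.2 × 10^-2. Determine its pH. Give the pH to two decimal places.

pH = 0.96

Cl2CHCOOH ⇌ Cl2CHCOO- + H+
From the ICE table, Ka = [H+]²/(0.3 − [H+]) = 6.2 × 10^-2.
The 5% rule fails; solving [H+]² + Ka·[H+] − Ka·C₀ = 0 exactly:
[H+] = (−Ka + √(Ka² + 4·Ka·C₀))/2 = 1.09 × 10^-1 M
pH = −log(1.09 × 10^-1) = 0.96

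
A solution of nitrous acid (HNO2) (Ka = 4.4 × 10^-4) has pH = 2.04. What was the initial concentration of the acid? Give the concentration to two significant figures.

[H+] = 10^(-2.04) = 9.12 × 10^-3 M = x
Ka = x²/(C₀ − x) ⇒ C₀ = x + x²/Ka
C₀ = 9.12 × 10^-3 + (9.12 × 10^-3)²/(4.4 × 10^-4) = 1.98 × 10^-1 M

C₀ = 2.0 × 10^-1 M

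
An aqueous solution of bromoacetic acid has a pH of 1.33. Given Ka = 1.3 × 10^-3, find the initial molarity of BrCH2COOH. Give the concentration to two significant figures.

[H+] = 10^(-1.33) = 4.68 × 10^-2 M = x
Ka = x²/(C₀ − x) ⇒ C₀ = x + x²/Ka
C₀ = 4.68 × 10^-2 + (4.68 × 10^-2)²/(1.3 × 10^-3) = 1.73 M

C₀ = 1.7 M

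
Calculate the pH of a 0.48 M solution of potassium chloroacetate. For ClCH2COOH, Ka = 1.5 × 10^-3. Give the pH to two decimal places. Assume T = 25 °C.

pH = 8.25

ClCH2COO- is the conjugate base of the weak acid ClCH2COOH.
Kb = Kw/Ka = 1.0×10^-14 / 1.5 × 10^-3 = 6.67 × 10^-12
Let x = [OH-] at equilibrium. Kb = x²/(0.48 − x).
Since Kb ≪ C₀, x ≈ √(Kb·C₀) = 1.79 × 10^-6 M.
pOH = 5.75, so pH = 14.00 − pOH = 8.25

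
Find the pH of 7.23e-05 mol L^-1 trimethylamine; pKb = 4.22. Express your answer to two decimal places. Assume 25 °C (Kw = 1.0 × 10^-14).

(CH3)3N + H2O ⇌ (CH3)3NH+ + OH-
Kb = 10^(−4.22) = 6.03 × 10^-5
From the ICE table, Kb = [OH-]²/(7.23e-05 − [OH-]) = 6.03 × 10^-5.
The 5% rule fails; solving [OH-]² + Kb·[OH-] − Kb·C₀ = 0 exactly:
[OH-] = (−Kb + √(Kb² + 4·Kb·C₀))/2 = 4.24 × 10^-5 M
pOH = 4.37, so pH = 14.00 − pOH = 9.63

pH = 9.63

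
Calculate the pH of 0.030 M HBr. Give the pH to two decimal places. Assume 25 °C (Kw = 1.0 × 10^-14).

pH = 1.52

HBr is a strong acid and dissociates completely, so [H+] = 0.030 M.
pH = -log(0.03) = 1.52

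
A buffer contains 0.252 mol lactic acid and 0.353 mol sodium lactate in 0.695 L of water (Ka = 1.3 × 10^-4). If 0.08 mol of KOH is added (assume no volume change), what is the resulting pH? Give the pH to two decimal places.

pH = 4.29

After neutralization: n(CH3CH(OH)COOH) = 0.172 mol, n(CH3CH(OH)COO-) = 0.433 mol.
pKa = −log(1.3 × 10^-4) = 3.886
pH = pKa + log([A⁻]/[HA]) = 3.886 + log(0.433/0.172) = 3.886 +0.401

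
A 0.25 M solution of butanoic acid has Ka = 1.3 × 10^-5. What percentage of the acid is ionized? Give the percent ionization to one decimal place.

CH3(CH2)2COOH ⇌ CH3(CH2)2COO- + H+; let x = [H+] at equilibrium.
x ≈ √(Ka·C₀) = √(1.3 × 10^-5 × 0.25) = 1.80 × 10^-3 M
% ionization = x/C₀ × 100% = 1.80 × 10^-3/0.25 × 100% = 0.7%

0.7%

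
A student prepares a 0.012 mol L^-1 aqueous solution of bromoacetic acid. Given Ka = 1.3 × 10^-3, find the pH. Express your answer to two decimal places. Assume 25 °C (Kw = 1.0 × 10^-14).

BrCH2COOH ⇌ BrCH2COO- + H+
From the ICE table, Ka = x²/(0.012 − x) = 1.3 × 10^-3.
The 5% rule fails; solving x² + Ka·x − Ka·C₀ = 0 exactly:
x = (−Ka + √(Ka² + 4·Ka·C₀))/2 = 3.35 × 10^-3 M
pH = −log[H+] = −log(3.35 × 10^-3) = 2.47

pH = 2.47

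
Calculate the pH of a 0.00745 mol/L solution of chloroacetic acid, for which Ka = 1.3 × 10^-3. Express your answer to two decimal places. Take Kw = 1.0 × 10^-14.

ClCH2COOH ⇌ ClCH2COO- + H+
Ka = [H+]²/(0.00745 − [H+]) = 1.3 × 10^-3
The 5% rule fails; solving [H+]² + Ka·[H+] − Ka·C₀ = 0 exactly:
[H+] = (−Ka + √(Ka² + 4·Ka·C₀))/2 = 2.53 × 10^-3 M
pH = −log[H+] = −log(2.53 × 10^-3) = 2.60

pH = 2.60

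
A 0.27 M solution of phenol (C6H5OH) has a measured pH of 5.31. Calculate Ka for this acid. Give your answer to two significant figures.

[H+] = 10^(-5.31) = 4.90 × 10^-6 M
At equilibrium [HA] = 0.27 − 4.90 × 10^-6 = 2.70 × 10^-1 M
Ka = [H+][A-]/[HA] = (4.90 × 10^-6)² / 2.70 × 10^-1 = 8.9 × 10^-11

Ka = 8.9 × 10^-11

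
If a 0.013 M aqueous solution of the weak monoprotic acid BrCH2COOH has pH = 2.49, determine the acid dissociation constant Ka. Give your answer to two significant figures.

Ka = 1.1 × 10^-3

[H+] = 10^(-2.49) = 3.24 × 10^-3 M
At equilibrium [HA] = 0.013 − 3.24 × 10^-3 = 9.76 × 10^-3 M
Ka = [H+][A-]/[HA] = (3.24 × 10^-3)² / 9.76 × 10^-3 = 1.1 × 10^-3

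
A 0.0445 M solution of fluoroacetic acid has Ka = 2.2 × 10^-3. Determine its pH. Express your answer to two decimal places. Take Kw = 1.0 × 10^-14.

pH = 2.05

FCH2COOH ⇌ FCH2COO- + H+
From the ICE table, Ka = [H+]²/(0.0445 − [H+]) = 2.2 × 10^-3.
[H+] is not negligible relative to C₀; solve [H+]² + 0.0022·[H+] − 9.79e-05 = 0.
[H+] = [−0.0022 + √(0.0022² + 0.000392)]/2 = 8.86 × 10^-3 M
pH = −log[H+] = −log(8.86 × 10^-3) = 2.05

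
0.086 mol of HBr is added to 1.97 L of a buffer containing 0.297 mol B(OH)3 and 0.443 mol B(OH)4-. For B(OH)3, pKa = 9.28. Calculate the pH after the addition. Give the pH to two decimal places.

After neutralization: n(B(OH)3) = 0.383 mol, n(B(OH)4-) = 0.357 mol.
Henderson–Hasselbalch with mole ratio 0.357/0.383: pH = 9.28 + (-0.031)

pH = 9.25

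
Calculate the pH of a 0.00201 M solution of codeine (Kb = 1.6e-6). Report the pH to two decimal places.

C18H21NO3 + H2O ⇌ C18H22NO3+ + OH-
Kb = [OH-]²/(0.00201 − [OH-]) = 1.6 × 10^-6
Since Kb ≪ C₀, [OH-] ≈ √(Kb·C₀) = 5.67 × 10^-5 M.
Check: 2.8% ionized — well under 5%, approximation valid.
pOH = 4.25, so pH = 14.00 − pOH = 9.75

pH = 9.75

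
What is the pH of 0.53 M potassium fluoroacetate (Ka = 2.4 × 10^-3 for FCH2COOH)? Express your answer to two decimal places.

pH = 8.17

FCH2COO- is the conjugate base of the weak acid FCH2COOH.
Kb = Kw/Ka = 1.0×10^-14 / 2.4 × 10^-3 = 4.17 × 10^-12
Kb = x²/(0.53 − x) = 4.17 × 10^-12
Since Kb ≪ C₀, x ≈ √(Kb·C₀) = 1.49 × 10^-6 M.
Check: 0.00028% ionized — well under 5%, approximation valid.
pOH = 5.83, so pH = 14.00 − pOH = 8.17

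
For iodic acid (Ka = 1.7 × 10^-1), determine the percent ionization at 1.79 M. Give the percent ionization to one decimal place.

26.4%

HIO3 ⇌ IO3- + H+; let x = [H+] at equilibrium.
Ka = x²/(C₀ − x); solving the quadratic gives x = 4.73 × 10^-1 M.
% ionization = x/C₀ × 100% = 4.73 × 10^-1/1.79 × 100% = 26.4%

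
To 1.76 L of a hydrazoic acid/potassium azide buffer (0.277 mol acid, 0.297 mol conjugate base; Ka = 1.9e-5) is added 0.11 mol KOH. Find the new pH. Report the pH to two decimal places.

pH = 5.11

After neutralization: n(HN3) = 0.167 mol, n(N3-) = 0.407 mol.
pKa = −log(1.9 × 10^-5) = 4.721
pH = pKa + log(n_N3-/n_HN3) = 4.721 + log(0.407/0.167) = 4.721 + (+0.387)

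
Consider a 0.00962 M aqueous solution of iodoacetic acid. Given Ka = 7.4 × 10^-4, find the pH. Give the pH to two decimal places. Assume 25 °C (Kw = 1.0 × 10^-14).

pH = 2.63

ICH2COOH ⇌ ICH2COO- + H+
From the ICE table, Ka = x²/(0.00962 − x) = 7.4 × 10^-4.
The 5% rule fails; solving x² + Ka·x − Ka·C₀ = 0 exactly:
x = [−0.00074 + √(0.00074² + 2.85e-05)]/2 = 2.32 × 10^-3 M
pH = −log(2.32 × 10^-3) = 2.63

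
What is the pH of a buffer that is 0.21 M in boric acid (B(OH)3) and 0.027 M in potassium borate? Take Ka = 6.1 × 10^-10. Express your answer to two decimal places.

pH = 8.32

pKa = −log(6.1 × 10^-10) = 9.215
Using pH = pKa + log([base]/[acid]) with [base]/[acid] = 0.027/0.21:
pH = 9.215 + (-0.891) = 8.32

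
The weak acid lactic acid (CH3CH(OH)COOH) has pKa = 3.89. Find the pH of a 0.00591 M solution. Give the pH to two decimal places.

pH = 3.09

CH3CH(OH)COOH ⇌ CH3CH(OH)COO- + H+
Ka = 10^(−3.89) = 1.29 × 10^-4
Let x = [H+] at equilibrium. Ka = x²/(0.00591 − x).
x is not negligible relative to C₀; solve x² + 0.000129·x − 7.62e-07 = 0.
x = (−Ka + √(Ka² + 4·Ka·C₀))/2 = 8.11 × 10^-4 M
pH = −log[H+] = −log(8.11 × 10^-4) = 3.09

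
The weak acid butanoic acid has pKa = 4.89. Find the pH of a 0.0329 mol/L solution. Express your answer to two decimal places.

pH = 3.19

CH3(CH2)2COOH ⇌ CH3(CH2)2COO- + H+
Ka = 10^(−4.89) = 1.29 × 10^-5
Let x = [H+] at equilibrium. Ka = x²/(0.0329 − x).
Neglecting x in the denominator: x = √(1.29 × 10^-5 × 0.0329) = 6.51 × 10^-4 M
pH = −log[H+] = −log(6.51 × 10^-4) = 3.19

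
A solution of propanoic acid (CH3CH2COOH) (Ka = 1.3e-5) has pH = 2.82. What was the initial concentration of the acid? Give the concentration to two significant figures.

[H+] = 10^(-2.82) = 1.51 × 10^-3 M = x
Ka = x²/(C₀ − x) ⇒ C₀ = x + x²/Ka
C₀ = 1.51 × 10^-3 + (1.51 × 10^-3)²/(1.3 × 10^-5) = 1.77 × 10^-1 M

C₀ = 1.8 × 10^-1 M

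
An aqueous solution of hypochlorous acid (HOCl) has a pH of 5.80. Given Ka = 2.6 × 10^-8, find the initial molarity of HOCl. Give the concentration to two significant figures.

[H+] = 10^(-5.80) = 1.58 × 10^-6 M = x
Ka = x²/(C₀ − x) ⇒ C₀ = x + x²/Ka
C₀ = 1.58 × 10^-6 + (1.58 × 10^-6)²/(2.6 × 10^-8) = 9.76 × 10^-5 M

C₀ = 9.8 × 10^-5 M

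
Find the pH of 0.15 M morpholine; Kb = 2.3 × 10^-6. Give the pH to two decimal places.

C4H8ONH + H2O ⇌ C4H8ONH2+ + OH-
From the ICE table, Kb = [OH-]²/(0.15 − [OH-]) = 2.3 × 10^-6.
Since Kb ≪ C₀, [OH-] ≈ √(Kb·C₀) = 5.87 × 10^-4 M.
Check: 0.39% ionized — well under 5%, approximation valid.
pOH = 3.23, so pH = 14.00 − pOH = 10.77

pH = 10.77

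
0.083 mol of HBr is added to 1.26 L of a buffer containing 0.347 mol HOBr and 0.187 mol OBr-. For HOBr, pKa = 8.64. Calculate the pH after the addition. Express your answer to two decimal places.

After neutralization: n(HOBr) = 0.43 mol, n(OBr-) = 0.104 mol.
Henderson–Hasselbalch with mole ratio 0.104/0.43: pH = 8.64 + (-0.616)

pH = 8.02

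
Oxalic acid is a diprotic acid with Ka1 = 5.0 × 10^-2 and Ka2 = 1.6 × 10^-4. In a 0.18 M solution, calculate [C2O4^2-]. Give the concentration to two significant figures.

1.6 × 10^-4 M

First ionization gives [H+] ≈ [HC2O4-] = 7.31 × 10^-2 M.
Second step: Ka2 = [H+][C2O4^2-]/[HC2O4-] ≈ [C2O4^2-] (since [H+] ≈ [HC2O4-]).
So [C2O4^2-] ≈ Ka2.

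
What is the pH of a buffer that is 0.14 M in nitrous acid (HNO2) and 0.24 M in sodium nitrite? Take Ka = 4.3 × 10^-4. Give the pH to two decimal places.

pKa = −log(4.3 × 10^-4) = 3.367
pH = pKa + log([A⁻]/[HA]) = 3.367 + log(0.24/0.14)
pH = 3.367 + (+0.234) = 3.60

pH = 3.60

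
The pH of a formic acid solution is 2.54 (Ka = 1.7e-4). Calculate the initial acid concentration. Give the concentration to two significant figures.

C₀ = 5.2 × 10^-2 M

[H+] = 10^(-2.54) = 2.88 × 10^-3 M = x
Ka = x²/(C₀ − x) ⇒ C₀ = x + x²/Ka
C₀ = 2.88 × 10^-3 + (2.88 × 10^-3)²/(1.7 × 10^-4) = 5.17 × 10^-2 M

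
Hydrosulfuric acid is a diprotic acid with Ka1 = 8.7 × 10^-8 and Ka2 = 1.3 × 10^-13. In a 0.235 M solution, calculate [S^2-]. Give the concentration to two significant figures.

First ionization gives [H+] ≈ [HS-] = 1.43 × 10^-4 M.
Second step: Ka2 = [H+][S^2-]/[HS-] ≈ [S^2-] (since [H+] ≈ [HS-]).
So [S^2-] ≈ Ka2.

1.3 × 10^-13 M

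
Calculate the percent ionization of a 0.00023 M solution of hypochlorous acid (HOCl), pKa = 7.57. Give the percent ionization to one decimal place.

1.1%

HOCl ⇌ OCl- + H+; let x = [H+] at equilibrium.
Ka = 10^(−7.57) = 2.69 × 10^-8
x ≈ √(Ka·C₀) = √(2.69 × 10^-8 × 0.00023) = 2.49 × 10^-6 M
Fraction ionized = 2.49 × 10^-6 / 0.00023 = 0.0108 → 1.1%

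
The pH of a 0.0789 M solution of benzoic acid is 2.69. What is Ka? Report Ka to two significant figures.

Ka = 5.4 × 10^-5

[H+] = 10^(-2.69) = 2.04 × 10^-3 M
At equilibrium [HA] = 0.0789 − 2.04 × 10^-3 = 7.69 × 10^-2 M
Ka = [H+][A-]/[HA] = (2.04 × 10^-3)² / 7.69 × 10^-2 = 5.4 × 10^-5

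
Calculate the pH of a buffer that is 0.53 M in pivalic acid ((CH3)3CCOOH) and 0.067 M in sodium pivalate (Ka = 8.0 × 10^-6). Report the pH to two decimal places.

pH = 4.20

pKa = −log(8.0 × 10^-6) = 5.097
Using pH = pKa + log([base]/[acid]) with [base]/[acid] = 0.067/0.53:
pH = 5.097 + (-0.898) = 4.20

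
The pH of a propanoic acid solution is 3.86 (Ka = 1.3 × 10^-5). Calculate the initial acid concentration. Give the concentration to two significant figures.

[H+] = 10^(-3.86) = 1.38 × 10^-4 M = x
Ka = x²/(C₀ − x) ⇒ C₀ = x + x²/Ka
C₀ = 1.38 × 10^-4 + (1.38 × 10^-4)²/(1.3 × 10^-5) = 1.60 × 10^-3 M

C₀ = 1.6 × 10^-3 M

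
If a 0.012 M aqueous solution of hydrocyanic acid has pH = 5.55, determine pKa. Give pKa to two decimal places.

[H+] = 10^(-5.55) = 2.82 × 10^-6 M
At equilibrium [HA] = 0.012 − 2.82 × 10^-6 = 1.20 × 10^-2 M
Ka = [H+][A-]/[HA] = (2.82 × 10^-6)² / 1.20 × 10^-2 = 6.63 × 10^-10
pKa = -log(6.63 × 10^-10) = 9.18

pKa = 9.18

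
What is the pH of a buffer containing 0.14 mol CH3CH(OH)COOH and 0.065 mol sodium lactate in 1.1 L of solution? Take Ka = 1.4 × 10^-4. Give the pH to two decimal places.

pKa = −log(1.4 × 10^-4) = 3.854
pH = pKa + log([A⁻]/[HA]) = 3.854 + log(0.065/0.14)
pH = 3.854 + (-0.333) = 3.52

pH = 3.52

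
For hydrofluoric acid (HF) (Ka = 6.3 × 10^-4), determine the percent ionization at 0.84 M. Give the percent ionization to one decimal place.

2.7%

HF ⇌ F- + H+; let x = [H+] at equilibrium.
x ≈ √(Ka·C₀) = √(6.3 × 10^-4 × 0.84) = 2.30 × 10^-2 M
Fraction ionized = 2.30 × 10^-2 / 0.84 = 0.0274 → 2.7%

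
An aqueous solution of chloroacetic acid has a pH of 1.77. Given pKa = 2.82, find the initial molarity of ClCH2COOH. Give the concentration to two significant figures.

C₀ = 2.1 × 10^-1 M

[H+] = 10^(-1.77) = 1.70 × 10^-2 M = x
Ka = 10^(−2.82) = 1.51 × 10^-3
Ka = x²/(C₀ − x) ⇒ C₀ = x + x²/Ka
C₀ = 1.70 × 10^-2 + (1.70 × 10^-2)²/(1.51 × 10^-3) = 2.08 × 10^-1 M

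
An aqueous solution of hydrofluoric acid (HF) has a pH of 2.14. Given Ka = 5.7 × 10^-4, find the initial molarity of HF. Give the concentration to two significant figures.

C₀ = 9.9 × 10^-2 M

[H+] = 10^(-2.14) = 7.24 × 10^-3 M = x
Ka = x²/(C₀ − x) ⇒ C₀ = x + x²/Ka
C₀ = 7.24 × 10^-3 + (7.24 × 10^-3)²/(5.7 × 10^-4) = 9.92 × 10^-2 M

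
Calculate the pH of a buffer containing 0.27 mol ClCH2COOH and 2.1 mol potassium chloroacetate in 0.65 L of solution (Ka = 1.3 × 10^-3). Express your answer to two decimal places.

pH = 3.78

pKa = −log(1.3 × 10^-3) = 2.886
pH = pKa + log([A⁻]/[HA]) = 2.886 + log(2.1/0.27)
pH = 2.886 + (+0.891) = 3.78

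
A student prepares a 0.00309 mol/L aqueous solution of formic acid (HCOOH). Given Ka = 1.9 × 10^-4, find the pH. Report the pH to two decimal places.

HCOOH ⇌ HCOO- + H+
From the ICE table, Ka = [H+]²/(0.00309 − [H+]) = 1.9 × 10^-4.
[H+] is not negligible relative to C₀; solve [H+]² + 0.00019·[H+] − 5.87e-07 = 0.
[H+] = (−Ka + √(Ka² + 4·Ka·C₀))/2 = 6.77 × 10^-4 M
pH = −log[H+] = −log(6.77 × 10^-4) = 3.17

pH = 3.17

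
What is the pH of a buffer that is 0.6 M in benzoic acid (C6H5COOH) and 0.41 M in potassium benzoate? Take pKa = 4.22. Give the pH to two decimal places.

pH = pKa + log([A⁻]/[HA]) = 4.22 + log(0.41/0.6)
pH = 4.22 + (-0.165) = 4.05

pH = 4.05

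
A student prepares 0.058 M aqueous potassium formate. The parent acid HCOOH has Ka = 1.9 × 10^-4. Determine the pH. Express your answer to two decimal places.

HCOO- is the conjugate base of the weak acid HCOOH.
Kb = Kw/Ka = 1.0×10^-14 / 1.9 × 10^-4 = 5.26 × 10^-11
Kb = [OH-]²/(0.058 − [OH-]) = 5.26 × 10^-11
Neglecting [OH-] in the denominator: [OH-] = √(5.26 × 10^-11 × 0.058) = 1.75 × 10^-6 M
([OH-]/C₀ = 0.003% < 5%, so the approximation holds.)
pOH = 5.76, so pH = 14.00 − pOH = 8.24

pH = 8.24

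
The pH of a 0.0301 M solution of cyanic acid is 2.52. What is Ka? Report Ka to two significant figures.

Ka = 3.4 × 10^-4

[H+] = 10^(-2.52) = 3.02 × 10^-3 M
At equilibrium [HA] = 0.0301 − 3.02 × 10^-3 = 2.71 × 10^-2 M
Ka = [H+][A-]/[HA] = (3.02 × 10^-3)² / 2.71 × 10^-2 = 3.4 × 10^-4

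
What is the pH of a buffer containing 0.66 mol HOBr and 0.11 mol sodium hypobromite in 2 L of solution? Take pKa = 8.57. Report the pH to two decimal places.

Using pH = pKa + log([base]/[acid]) with [base]/[acid] = 0.11/0.66:
pH = 8.57 + (-0.778) = 7.79

pH = 7.79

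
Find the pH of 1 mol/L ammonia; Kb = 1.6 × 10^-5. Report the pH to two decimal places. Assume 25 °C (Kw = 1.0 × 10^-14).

pH = 11.60

NH3 + H2O ⇌ NH4+ + OH-
From the ICE table, Kb = [OH-]²/(1 − [OH-]) = 1.6 × 10^-5.
Assume [OH-] ≪ 1: [OH-] ≈ √(1.6 × 10^-5 × 1) = 4.00 × 10^-3 M
pOH = −log(4.00 × 10^-3) = 2.40; pH = 14.00 − 2.40 = 11.60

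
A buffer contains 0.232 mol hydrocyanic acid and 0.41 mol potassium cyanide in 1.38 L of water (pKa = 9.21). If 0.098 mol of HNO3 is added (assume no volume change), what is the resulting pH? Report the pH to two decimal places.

pH = 9.19

After neutralization: n(HCN) = 0.33 mol, n(CN-) = 0.312 mol.
pH = pKa + log(n_CN-/n_HCN) = 9.21 + log(0.312/0.33) = 9.21 + (-0.024)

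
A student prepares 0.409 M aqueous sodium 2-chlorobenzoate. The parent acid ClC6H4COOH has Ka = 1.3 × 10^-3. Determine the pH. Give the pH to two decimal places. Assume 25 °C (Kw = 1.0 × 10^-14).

pH = 8.25

ClC6H4COO- is the conjugate base of the weak acid ClC6H4COOH.
Kb = Kw/Ka = 1.0×10^-14 / 1.3 × 10^-3 = 7.69 × 10^-12
Kb = [OH-]²/(0.409 − [OH-]) = 7.69 × 10^-12
Since Kb ≪ C₀, [OH-] ≈ √(Kb·C₀) = 1.77 × 10^-6 M.
pOH = 5.75, so pH = 14.00 − pOH = 8.25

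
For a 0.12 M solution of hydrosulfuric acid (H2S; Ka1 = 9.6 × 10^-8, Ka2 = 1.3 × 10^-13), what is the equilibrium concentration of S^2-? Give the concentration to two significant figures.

1.3 × 10^-13 M

First ionization gives [H+] ≈ [HS-] = 1.07 × 10^-4 M.
Second step: Ka2 = [H+][S^2-]/[HS-] ≈ [S^2-] (since [H+] ≈ [HS-]).
So [S^2-] ≈ Ka2.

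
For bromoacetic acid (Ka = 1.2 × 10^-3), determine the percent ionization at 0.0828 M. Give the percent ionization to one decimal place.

BrCH2COOH ⇌ BrCH2COO- + H+; let x = [H+] at equilibrium.
Solve x² + 0.0012x − 9.94e-05 = 0 → x = 9.39 × 10^-3 M
Fraction ionized = 9.39 × 10^-3 / 0.0828 = 0.1134 → 11.3%

11.3%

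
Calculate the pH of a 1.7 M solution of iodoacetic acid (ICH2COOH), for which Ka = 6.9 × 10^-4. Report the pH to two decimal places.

ICH2COOH ⇌ ICH2COO- + H+
From the ICE table, Ka = x²/(1.7 − x) = 6.9 × 10^-4.
Since Ka ≪ C₀, x ≈ √(Ka·C₀) = 3.42 × 10^-2 M.
(x/C₀ = 2% < 5%, so the approximation holds.)
pH = −log[H+] = −log(3.42 × 10^-2) = 1.47

pH = 1.47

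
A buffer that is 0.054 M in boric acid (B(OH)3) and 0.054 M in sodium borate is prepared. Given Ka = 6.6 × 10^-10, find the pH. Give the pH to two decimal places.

pKa = −log(6.6 × 10^-10) = 9.180
Using pH = pKa + log([base]/[acid]) with [base]/[acid] = 0.054/0.054:
pH = 9.180 + (+0.000) = 9.18

pH = 9.18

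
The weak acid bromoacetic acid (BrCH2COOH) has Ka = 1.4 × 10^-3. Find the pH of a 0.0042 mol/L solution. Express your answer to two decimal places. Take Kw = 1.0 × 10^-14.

pH = 2.74

BrCH2COOH ⇌ BrCH2COO- + H+
From the ICE table, Ka = x²/(0.0042 − x) = 1.4 × 10^-3.
x is not negligible relative to C₀; solve x² + 0.0014·x − 5.88e-06 = 0.
x = [−0.0014 + √(0.0014² + 2.35e-05)]/2 = 1.82 × 10^-3 M
pH = −log(1.82 × 10^-3) = 2.74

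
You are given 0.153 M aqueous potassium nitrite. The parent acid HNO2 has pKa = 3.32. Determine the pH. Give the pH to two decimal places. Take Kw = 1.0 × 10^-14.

NO2- is the conjugate base of the weak acid HNO2.
Ka = 10^(−3.32) = 4.79 × 10^-4
Kb = Kw/Ka = 1.0×10^-14 / 4.79 × 10^-4 = 2.09 × 10^-11
From the ICE table, Kb = [OH-]²/(0.153 − [OH-]) = 2.09 × 10^-11.
Neglecting [OH-] in the denominator: [OH-] = √(2.09 × 10^-11 × 0.153) = 1.79 × 10^-6 M
Check: 0.0012% ionized — well under 5%, approximation valid.
pOH = −log(1.79 × 10^-6) = 5.75; pH = 14.00 − 5.75 = 8.25

pH = 8.25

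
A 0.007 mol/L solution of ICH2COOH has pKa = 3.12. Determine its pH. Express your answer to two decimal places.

ICH2COOH ⇌ ICH2COO- + H+
Ka = 10^(−3.12) = 7.59 × 10^-4
Let x = [H+] at equilibrium. Ka = x²/(0.007 − x).
Here C₀/Ka ≈ 9.22, so the small-x approximation fails. Use the quadratic:
x = (−Ka + √(Ka² + 4·Ka·C₀))/2 = 1.96 × 10^-3 M
pH = −log[H+] = −log(1.96 × 10^-3) = 2.71

pH = 2.71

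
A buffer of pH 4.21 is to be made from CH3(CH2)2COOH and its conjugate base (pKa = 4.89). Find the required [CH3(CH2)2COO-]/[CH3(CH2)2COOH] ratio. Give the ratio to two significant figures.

pH = pKa + log(r) ⇒ log(r) = 4.21 − 4.89 = -0.68
r = [CH3(CH2)2COO-]/[CH3(CH2)2COOH] = 10^(-0.68) = 0.209

ratio = 0.21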